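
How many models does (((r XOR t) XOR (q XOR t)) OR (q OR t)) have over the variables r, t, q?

Satisfying assignments: (0,0,1), (0,1,0), (0,1,1), (1,0,0), (1,0,1), (1,1,0), (1,1,1)
Count: 7 out of 8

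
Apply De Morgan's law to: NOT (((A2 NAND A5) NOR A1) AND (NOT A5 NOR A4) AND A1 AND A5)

NOT ((A2 NAND A5) NOR A1) OR NOT (NOT A5 NOR A4) OR NOT A1 OR NOT A5
De Morgan's: NOT(AND of terms) = OR of negations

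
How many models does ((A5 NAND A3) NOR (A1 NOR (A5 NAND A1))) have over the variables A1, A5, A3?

Satisfying assignments: (0,1,1), (1,1,1)
Count: 2 out of 8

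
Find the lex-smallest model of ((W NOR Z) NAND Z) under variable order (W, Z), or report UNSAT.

W=0, Z=0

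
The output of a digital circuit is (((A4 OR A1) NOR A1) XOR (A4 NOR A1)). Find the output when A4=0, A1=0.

Substituting: (((0 OR 0) NOR 0) XOR (0 NOR 0))
= 0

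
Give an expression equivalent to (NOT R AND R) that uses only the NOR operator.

(((R NOR R) NOR (R NOR R)) NOR (R NOR R))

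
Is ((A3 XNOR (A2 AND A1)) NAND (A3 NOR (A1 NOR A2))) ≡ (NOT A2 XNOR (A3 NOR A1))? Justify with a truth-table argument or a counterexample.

No. Counterexample: with A2=0, A1=0, A3=1, Expression 1 = 1 but Expression 2 = 0.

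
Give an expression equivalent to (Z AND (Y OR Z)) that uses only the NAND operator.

((Z NAND ((Y NAND Y) NAND (Z NAND Z))) NAND (Z NAND ((Y NAND Y) NAND (Z NAND Z))))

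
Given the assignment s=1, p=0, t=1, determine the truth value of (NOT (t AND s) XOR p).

Substituting: (NOT (1 AND 1) XOR 0)
= 0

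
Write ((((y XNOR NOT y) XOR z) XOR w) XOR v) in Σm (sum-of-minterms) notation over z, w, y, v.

Σm(1, 3, 4, 6, 8, 10, 13, 15) = (NOT z AND NOT w AND NOT y AND v) OR (NOT z AND NOT w AND y AND v) OR (NOT z AND w AND NOT y AND NOT v) OR (NOT z AND w AND y AND NOT v) OR (z AND NOT w AND NOT y AND NOT v) OR (z AND NOT w AND y AND NOT v) OR (z AND w AND NOT y AND v) OR (z AND w AND y AND v)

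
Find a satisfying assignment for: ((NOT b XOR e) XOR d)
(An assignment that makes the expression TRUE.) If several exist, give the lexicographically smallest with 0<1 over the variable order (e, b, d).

e=0, b=0, d=0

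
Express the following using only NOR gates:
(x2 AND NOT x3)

((x2 NOR x2) NOR ((x3 NOR x3) NOR (x3 NOR x3)))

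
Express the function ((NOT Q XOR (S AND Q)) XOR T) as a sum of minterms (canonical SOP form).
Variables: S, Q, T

Σm(0, 3, 4, 6) = (NOT S AND NOT Q AND NOT T) OR (NOT S AND Q AND T) OR (S AND NOT Q AND NOT T) OR (S AND Q AND NOT T)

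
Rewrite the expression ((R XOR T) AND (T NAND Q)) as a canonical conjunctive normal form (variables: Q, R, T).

(Q OR R OR T) AND (Q OR NOT R OR NOT T) AND (NOT Q OR R OR T) AND (NOT Q OR R OR NOT T) AND (NOT Q OR NOT R OR NOT T)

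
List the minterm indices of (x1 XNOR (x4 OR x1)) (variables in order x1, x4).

Σm(0, 2, 3) = (NOT x1 AND NOT x4) OR (x1 AND NOT x4) OR (x1 AND x4)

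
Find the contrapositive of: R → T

Contrapositive: NOT T → NOT R
Note: A statement and its contrapositive are logically equivalent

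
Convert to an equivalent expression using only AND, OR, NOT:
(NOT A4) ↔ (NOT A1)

((NOT A4) AND (NOT A1)) OR (A4 AND A1)
(Biconditional = both true or both false)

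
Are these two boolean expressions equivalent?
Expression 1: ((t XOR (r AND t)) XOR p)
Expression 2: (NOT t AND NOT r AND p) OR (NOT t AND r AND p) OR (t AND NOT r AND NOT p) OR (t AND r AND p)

Yes, they are equivalent — the two output columns agree on all 8 assignments:
t | r | p | Expression 1 | Expression 2
---------------------------------------
0 | 0 | 0 | 0 | 0
0 | 0 | 1 | 1 | 1
0 | 1 | 0 | 0 | 0
0 | 1 | 1 | 1 | 1
1 | 0 | 0 | 1 | 1
1 | 0 | 1 | 0 | 0
1 | 1 | 0 | 0 | 0
1 | 1 | 1 | 1 | 1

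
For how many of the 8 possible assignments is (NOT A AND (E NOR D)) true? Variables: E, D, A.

Satisfying assignments: (0,0,0)
Count: 1 out of 8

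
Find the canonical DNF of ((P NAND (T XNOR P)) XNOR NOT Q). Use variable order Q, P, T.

(NOT Q AND NOT P AND NOT T) OR (NOT Q AND NOT P AND T) OR (NOT Q AND P AND NOT T) OR (Q AND P AND T)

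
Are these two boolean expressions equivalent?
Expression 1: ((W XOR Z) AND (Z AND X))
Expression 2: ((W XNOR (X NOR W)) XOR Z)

No. Counterexample: with X=0, Z=1, W=0, Expression 1 = 0 but Expression 2 = 1.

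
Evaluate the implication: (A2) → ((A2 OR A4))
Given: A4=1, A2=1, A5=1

Antecedent (A2) = 1; consequent ((A2 OR A4)) = 1.
1 → 1 = 1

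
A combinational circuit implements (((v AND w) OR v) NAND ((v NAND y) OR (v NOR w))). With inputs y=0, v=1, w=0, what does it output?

Substituting: (((1 AND 0) OR 1) NAND ((1 NAND 0) OR (1 NOR 0)))
= 0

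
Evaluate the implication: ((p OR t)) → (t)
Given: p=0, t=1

Antecedent ((p OR t)) = 1; consequent (t) = 1.
1 → 1 = 1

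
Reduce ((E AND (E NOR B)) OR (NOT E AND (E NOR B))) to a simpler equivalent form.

By distribution ((E AND v) OR (E AND NOT v) = E):
= (E NOR B)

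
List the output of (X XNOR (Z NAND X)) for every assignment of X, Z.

X | Z | Output
--------------
0 | 0 | 0
0 | 1 | 0
1 | 0 | 1
1 | 1 | 0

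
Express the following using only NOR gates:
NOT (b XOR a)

(((((b NOR a) NOR (b NOR a)) NOR ((b NOR a) NOR (b NOR a))) NOR ((((b NOR b) NOR (a NOR a)) NOR ((b NOR b) NOR (a NOR a))) NOR (((b NOR b) NOR (a NOR a)) NOR ((b NOR b) NOR (a NOR a))))) NOR ((((b NOR a) NOR (b NOR a)) NOR ((b NOR a) NOR (b NOR a))) NOR ((((b NOR b) NOR (a NOR a)) NOR ((b NOR b) NOR (a NOR a))) NOR (((b NOR b) NOR (a NOR a)) NOR ((b NOR b) NOR (a NOR a))))))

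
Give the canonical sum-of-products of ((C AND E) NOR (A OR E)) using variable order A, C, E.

Σm(0, 2) = (NOT A AND NOT C AND NOT E) OR (NOT A AND C AND NOT E)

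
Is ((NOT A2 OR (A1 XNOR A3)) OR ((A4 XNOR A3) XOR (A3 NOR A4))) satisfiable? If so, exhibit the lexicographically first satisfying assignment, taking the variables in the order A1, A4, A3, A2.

A1=0, A4=0, A3=0, A2=0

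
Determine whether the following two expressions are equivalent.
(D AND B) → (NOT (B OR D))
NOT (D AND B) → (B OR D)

No, Inverse is not equivalent to original (counterexample: C=0, B=0, D=0)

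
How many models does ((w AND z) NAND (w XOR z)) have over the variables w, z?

Satisfying assignments: (0,0), (0,1), (1,0), (1,1)
Count: 4 out of 4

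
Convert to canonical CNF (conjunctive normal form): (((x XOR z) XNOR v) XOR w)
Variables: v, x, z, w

(v OR x OR z OR NOT w) AND (v OR x OR NOT z OR w) AND (v OR NOT x OR z OR w) AND (v OR NOT x OR NOT z OR NOT w) AND (NOT v OR x OR z OR w) AND (NOT v OR x OR NOT z OR NOT w) AND (NOT v OR NOT x OR z OR NOT w) AND (NOT v OR NOT x OR NOT z OR w)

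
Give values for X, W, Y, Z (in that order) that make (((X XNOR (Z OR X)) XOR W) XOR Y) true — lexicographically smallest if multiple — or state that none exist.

X=0, W=0, Y=0, Z=0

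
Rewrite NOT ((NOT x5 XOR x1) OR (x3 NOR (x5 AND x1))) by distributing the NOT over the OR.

NOT (NOT x5 XOR x1) AND NOT (x3 NOR (x5 AND x1))
De Morgan's: NOT(OR of terms) = AND of negations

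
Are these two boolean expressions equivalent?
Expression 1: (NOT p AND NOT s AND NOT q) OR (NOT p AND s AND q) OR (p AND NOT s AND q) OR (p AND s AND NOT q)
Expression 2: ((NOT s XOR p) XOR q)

Yes, they are equivalent — the two output columns agree on all 8 assignments:
p | s | q | Expression 1 | Expression 2
---------------------------------------
0 | 0 | 0 | 1 | 1
0 | 0 | 1 | 0 | 0
0 | 1 | 0 | 0 | 0
0 | 1 | 1 | 1 | 1
1 | 0 | 0 | 0 | 0
1 | 0 | 1 | 1 | 1
1 | 1 | 0 | 1 | 1
1 | 1 | 1 | 0 | 0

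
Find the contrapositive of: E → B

Contrapositive: NOT B → NOT E
Note: A statement and its contrapositive are logically equivalent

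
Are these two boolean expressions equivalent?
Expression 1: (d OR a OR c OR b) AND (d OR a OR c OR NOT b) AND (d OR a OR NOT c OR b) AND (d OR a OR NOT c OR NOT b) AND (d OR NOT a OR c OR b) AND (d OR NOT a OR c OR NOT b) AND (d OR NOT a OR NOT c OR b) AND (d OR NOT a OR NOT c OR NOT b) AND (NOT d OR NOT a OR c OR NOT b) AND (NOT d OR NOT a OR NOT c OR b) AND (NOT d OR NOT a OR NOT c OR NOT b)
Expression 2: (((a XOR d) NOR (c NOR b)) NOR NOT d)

Yes, they are equivalent — the two output columns agree on all 16 assignments:
d | a | c | b | Expression 1 | Expression 2
-------------------------------------------
0 | 0 | 0 | 0 | 0 | 0
0 | 0 | 0 | 1 | 0 | 0
0 | 0 | 1 | 0 | 0 | 0
0 | 0 | 1 | 1 | 0 | 0
0 | 1 | 0 | 0 | 0 | 0
0 | 1 | 0 | 1 | 0 | 0
0 | 1 | 1 | 0 | 0 | 0
0 | 1 | 1 | 1 | 0 | 0
1 | 0 | 0 | 0 | 1 | 1
1 | 0 | 0 | 1 | 1 | 1
1 | 0 | 1 | 0 | 1 | 1
1 | 0 | 1 | 1 | 1 | 1
1 | 1 | 0 | 0 | 1 | 1
1 | 1 | 0 | 1 | 0 | 0
1 | 1 | 1 | 0 | 0 | 0
1 | 1 | 1 | 1 | 0 | 0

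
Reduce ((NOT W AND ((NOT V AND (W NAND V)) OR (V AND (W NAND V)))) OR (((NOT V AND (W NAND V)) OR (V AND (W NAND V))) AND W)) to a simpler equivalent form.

By distribution ((E AND v) OR (E AND NOT v) = E) then distribution ((E AND v) OR (E AND NOT v) = E):
= (W NAND V)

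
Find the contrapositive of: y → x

Contrapositive: NOT x → NOT y
Note: A statement and its contrapositive are logically equivalent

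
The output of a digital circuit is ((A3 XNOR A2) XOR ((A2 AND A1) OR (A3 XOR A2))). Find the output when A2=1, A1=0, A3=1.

Substituting: ((1 XNOR 1) XOR ((1 AND 0) OR (1 XOR 1)))
= 1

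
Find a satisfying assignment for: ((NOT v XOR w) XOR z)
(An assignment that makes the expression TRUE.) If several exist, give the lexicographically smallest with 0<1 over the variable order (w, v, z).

w=0, v=0, z=0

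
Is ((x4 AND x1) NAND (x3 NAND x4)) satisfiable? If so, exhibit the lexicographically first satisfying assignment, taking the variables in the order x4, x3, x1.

x4=0, x3=0, x1=0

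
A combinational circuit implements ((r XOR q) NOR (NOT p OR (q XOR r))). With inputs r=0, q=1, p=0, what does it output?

Substituting: ((0 XOR 1) NOR (NOT 0 OR (1 XOR 0)))
= 0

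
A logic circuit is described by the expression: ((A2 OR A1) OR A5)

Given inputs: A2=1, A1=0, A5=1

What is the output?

Substituting: ((1 OR 0) OR 1)
= 1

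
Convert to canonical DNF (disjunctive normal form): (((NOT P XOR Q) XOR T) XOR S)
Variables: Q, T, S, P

(NOT Q AND NOT T AND NOT S AND NOT P) OR (NOT Q AND NOT T AND S AND P) OR (NOT Q AND T AND NOT S AND P) OR (NOT Q AND T AND S AND NOT P) OR (Q AND NOT T AND NOT S AND P) OR (Q AND NOT T AND S AND NOT P) OR (Q AND T AND NOT S AND NOT P) OR (Q AND T AND S AND P)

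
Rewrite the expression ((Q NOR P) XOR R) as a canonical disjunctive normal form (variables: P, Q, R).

(NOT P AND NOT Q AND NOT R) OR (NOT P AND Q AND R) OR (P AND NOT Q AND R) OR (P AND Q AND R)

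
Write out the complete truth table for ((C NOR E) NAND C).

C | E | Output
--------------
0 | 0 | 1
0 | 1 | 1
1 | 0 | 1
1 | 1 | 1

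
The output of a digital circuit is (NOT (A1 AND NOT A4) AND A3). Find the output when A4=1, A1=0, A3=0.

Substituting: (NOT (0 AND NOT 1) AND 0)
= 0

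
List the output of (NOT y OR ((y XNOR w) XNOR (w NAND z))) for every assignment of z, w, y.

z | w | y | Output
------------------
0 | 0 | 0 | 1
0 | 0 | 1 | 0
0 | 1 | 0 | 1
0 | 1 | 1 | 1
1 | 0 | 0 | 1
1 | 0 | 1 | 0
1 | 1 | 0 | 1
1 | 1 | 1 | 0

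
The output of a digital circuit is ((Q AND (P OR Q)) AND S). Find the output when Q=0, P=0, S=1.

Substituting: ((0 AND (0 OR 0)) AND 1)
= 0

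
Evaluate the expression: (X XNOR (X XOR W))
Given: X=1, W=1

Substituting: (1 XNOR (1 XOR 1))
= 0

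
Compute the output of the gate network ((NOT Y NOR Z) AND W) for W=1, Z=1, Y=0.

Substituting: ((NOT 0 NOR 1) AND 1)
= 0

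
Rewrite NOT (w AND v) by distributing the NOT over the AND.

NOT w OR NOT v
De Morgan's: NOT(AND of terms) = OR of negations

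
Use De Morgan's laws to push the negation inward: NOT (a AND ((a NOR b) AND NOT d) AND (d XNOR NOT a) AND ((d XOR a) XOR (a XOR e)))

NOT a OR NOT ((a NOR b) AND NOT d) OR NOT (d XNOR NOT a) OR NOT ((d XOR a) XOR (a XOR e))
De Morgan's: NOT(AND of terms) = OR of negations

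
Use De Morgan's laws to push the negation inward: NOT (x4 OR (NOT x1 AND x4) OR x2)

NOT x4 AND NOT (NOT x1 AND x4) AND NOT x2
De Morgan's: NOT(OR of terms) = AND of negations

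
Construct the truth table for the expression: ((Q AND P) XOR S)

S | P | Q | Output
------------------
0 | 0 | 0 | 0
0 | 0 | 1 | 0
0 | 1 | 0 | 0
0 | 1 | 1 | 1
1 | 0 | 0 | 1
1 | 0 | 1 | 1
1 | 1 | 0 | 1
1 | 1 | 1 | 0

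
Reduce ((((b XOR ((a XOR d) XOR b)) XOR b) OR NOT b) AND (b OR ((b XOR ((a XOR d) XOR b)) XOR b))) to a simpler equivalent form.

By distribution ((E OR v) AND (E OR NOT v) = E) then XOR self-cancellation ((E XOR v) XOR v = E):
= ((a XOR d) XOR b)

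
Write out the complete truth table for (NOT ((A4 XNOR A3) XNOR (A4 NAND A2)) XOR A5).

A2 | A4 | A5 | A3 | Output
--------------------------
0 | 0 | 0 | 0 | 0
0 | 0 | 0 | 1 | 1
0 | 0 | 1 | 0 | 1
0 | 0 | 1 | 1 | 0
0 | 1 | 0 | 0 | 1
0 | 1 | 0 | 1 | 0
0 | 1 | 1 | 0 | 0
0 | 1 | 1 | 1 | 1
1 | 0 | 0 | 0 | 0
1 | 0 | 0 | 1 | 1
1 | 0 | 1 | 0 | 1
1 | 0 | 1 | 1 | 0
1 | 1 | 0 | 0 | 0
1 | 1 | 0 | 1 | 1
1 | 1 | 1 | 0 | 1
1 | 1 | 1 | 1 | 0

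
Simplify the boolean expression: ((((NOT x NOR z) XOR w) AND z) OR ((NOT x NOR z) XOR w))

By absorption (E OR (E AND v) = E):
= ((NOT x NOR z) XOR w)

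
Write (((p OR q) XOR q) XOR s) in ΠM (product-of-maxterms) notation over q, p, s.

ΠM(0, 3, 4, 6) = (q OR p OR s) AND (q OR NOT p OR NOT s) AND (NOT q OR p OR s) AND (NOT q OR NOT p OR s)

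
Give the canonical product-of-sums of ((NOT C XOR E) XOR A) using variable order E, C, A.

ΠM(1, 2, 4, 7) = (E OR C OR NOT A) AND (E OR NOT C OR A) AND (NOT E OR C OR A) AND (NOT E OR NOT C OR NOT A)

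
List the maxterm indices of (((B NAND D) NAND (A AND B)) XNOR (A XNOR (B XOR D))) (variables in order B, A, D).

ΠM(1, 2, 4, 6, 7) = (B OR A OR NOT D) AND (B OR NOT A OR D) AND (NOT B OR A OR D) AND (NOT B OR NOT A OR D) AND (NOT B OR NOT A OR NOT D)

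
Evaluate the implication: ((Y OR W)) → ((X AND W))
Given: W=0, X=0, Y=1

Antecedent ((Y OR W)) = 1; consequent ((X AND W)) = 0.
1 → 0 = 0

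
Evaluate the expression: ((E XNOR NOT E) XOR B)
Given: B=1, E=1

Substituting: ((1 XNOR NOT 1) XOR 1)
= 1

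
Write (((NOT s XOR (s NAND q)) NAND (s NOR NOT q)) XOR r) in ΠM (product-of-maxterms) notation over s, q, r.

ΠM(1, 3, 5, 7) = (s OR q OR NOT r) AND (s OR NOT q OR NOT r) AND (NOT s OR q OR NOT r) AND (NOT s OR NOT q OR NOT r)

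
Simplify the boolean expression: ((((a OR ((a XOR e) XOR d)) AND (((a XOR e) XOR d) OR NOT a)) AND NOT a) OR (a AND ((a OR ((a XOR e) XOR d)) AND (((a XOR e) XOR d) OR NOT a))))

By distribution ((E AND v) OR (E AND NOT v) = E) then distribution ((E OR v) AND (E OR NOT v) = E):
= ((a XOR e) XOR d)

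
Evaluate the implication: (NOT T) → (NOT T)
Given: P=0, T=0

Antecedent (NOT T) = 1; consequent (NOT T) = 1.
1 → 1 = 1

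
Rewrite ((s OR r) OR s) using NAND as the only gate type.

((((s NAND s) NAND (r NAND r)) NAND ((s NAND s) NAND (r NAND r))) NAND (s NAND s))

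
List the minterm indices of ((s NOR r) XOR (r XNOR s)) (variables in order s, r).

Σm(3) = (s AND r)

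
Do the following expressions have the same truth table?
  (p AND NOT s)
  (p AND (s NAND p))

Yes, they are equivalent — the two output columns agree on all 4 assignments:
p | s | Expression 1 | Expression 2
-----------------------------------
0 | 0 | 0 | 0
0 | 1 | 0 | 0
1 | 0 | 1 | 1
1 | 1 | 0 | 0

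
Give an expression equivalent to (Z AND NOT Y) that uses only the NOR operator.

((Z NOR Z) NOR ((Y NOR Y) NOR (Y NOR Y)))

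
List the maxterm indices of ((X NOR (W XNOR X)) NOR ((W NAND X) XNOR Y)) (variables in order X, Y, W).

ΠM(1, 2, 3, 5, 6) = (X OR Y OR NOT W) AND (X OR NOT Y OR W) AND (X OR NOT Y OR NOT W) AND (NOT X OR Y OR NOT W) AND (NOT X OR NOT Y OR W)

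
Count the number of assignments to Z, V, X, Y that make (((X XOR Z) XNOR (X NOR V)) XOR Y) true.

Satisfying assignments: (0,0,0,1), (0,0,1,1), (0,1,0,0), (0,1,1,1), (1,0,0,0), (1,0,1,0), (1,1,0,1), (1,1,1,0)
Count: 8 out of 16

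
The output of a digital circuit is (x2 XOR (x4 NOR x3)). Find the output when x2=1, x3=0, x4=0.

Substituting: (1 XOR (0 NOR 0))
= 0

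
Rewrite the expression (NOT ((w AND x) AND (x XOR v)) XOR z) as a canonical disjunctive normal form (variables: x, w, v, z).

(NOT x AND NOT w AND NOT v AND NOT z) OR (NOT x AND NOT w AND v AND NOT z) OR (NOT x AND w AND NOT v AND NOT z) OR (NOT x AND w AND v AND NOT z) OR (x AND NOT w AND NOT v AND NOT z) OR (x AND NOT w AND v AND NOT z) OR (x AND w AND NOT v AND z) OR (x AND w AND v AND NOT z)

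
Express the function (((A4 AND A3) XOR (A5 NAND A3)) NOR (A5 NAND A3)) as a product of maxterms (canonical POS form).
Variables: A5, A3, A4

ΠM(0, 1, 2, 3, 4, 5, 7) = (A5 OR A3 OR A4) AND (A5 OR A3 OR NOT A4) AND (A5 OR NOT A3 OR A4) AND (A5 OR NOT A3 OR NOT A4) AND (NOT A5 OR A3 OR A4) AND (NOT A5 OR A3 OR NOT A4) AND (NOT A5 OR NOT A3 OR NOT A4)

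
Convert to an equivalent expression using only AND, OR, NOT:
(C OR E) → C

NOT (C OR E) OR C
(Implication elimination: A → B = NOT A OR B)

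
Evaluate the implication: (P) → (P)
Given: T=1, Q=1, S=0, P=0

Antecedent (P) = 0; consequent (P) = 0.
0 → 0 = 1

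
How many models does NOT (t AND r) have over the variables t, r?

Satisfying assignments: (0,0), (0,1), (1,0)
Count: 3 out of 4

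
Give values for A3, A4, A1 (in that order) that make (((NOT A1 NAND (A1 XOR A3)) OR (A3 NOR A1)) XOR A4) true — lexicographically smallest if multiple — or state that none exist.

A3=0, A4=0, A1=0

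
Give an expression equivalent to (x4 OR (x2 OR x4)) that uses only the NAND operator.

((x4 NAND x4) NAND (((x2 NAND x2) NAND (x4 NAND x4)) NAND ((x2 NAND x2) NAND (x4 NAND x4))))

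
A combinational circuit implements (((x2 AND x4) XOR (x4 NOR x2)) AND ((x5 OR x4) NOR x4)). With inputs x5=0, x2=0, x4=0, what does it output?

Substituting: (((0 AND 0) XOR (0 NOR 0)) AND ((0 OR 0) NOR 0))
= 1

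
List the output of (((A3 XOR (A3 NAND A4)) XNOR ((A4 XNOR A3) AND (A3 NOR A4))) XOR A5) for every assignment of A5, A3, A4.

A5 | A3 | A4 | Output
---------------------
0 | 0 | 0 | 1
0 | 0 | 1 | 0
0 | 1 | 0 | 1
0 | 1 | 1 | 0
1 | 0 | 0 | 0
1 | 0 | 1 | 1
1 | 1 | 0 | 0
1 | 1 | 1 | 1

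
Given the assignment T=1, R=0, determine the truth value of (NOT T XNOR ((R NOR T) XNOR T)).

Substituting: (NOT 1 XNOR ((0 NOR 1) XNOR 1))
= 1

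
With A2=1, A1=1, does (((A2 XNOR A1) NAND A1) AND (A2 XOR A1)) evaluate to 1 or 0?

Substituting: (((1 XNOR 1) NAND 1) AND (1 XOR 1))
= 0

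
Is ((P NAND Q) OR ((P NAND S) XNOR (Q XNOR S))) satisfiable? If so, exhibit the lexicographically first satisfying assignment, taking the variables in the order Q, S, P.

Q=0, S=0, P=0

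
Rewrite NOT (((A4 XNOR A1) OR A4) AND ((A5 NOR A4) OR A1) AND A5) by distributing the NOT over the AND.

NOT ((A4 XNOR A1) OR A4) OR NOT ((A5 NOR A4) OR A1) OR NOT A5
De Morgan's: NOT(AND of terms) = OR of negations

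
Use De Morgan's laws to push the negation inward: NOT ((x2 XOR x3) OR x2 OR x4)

NOT (x2 XOR x3) AND NOT x2 AND NOT x4
De Morgan's: NOT(OR of terms) = AND of negations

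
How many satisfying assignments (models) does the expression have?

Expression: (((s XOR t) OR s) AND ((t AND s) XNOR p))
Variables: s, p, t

Satisfying assignments: (0,0,1), (1,0,0), (1,1,1)
Count: 3 out of 8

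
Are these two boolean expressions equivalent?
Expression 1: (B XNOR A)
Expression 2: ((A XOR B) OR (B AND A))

No. Counterexample: with A=0, B=0, Expression 1 = 1 but Expression 2 = 0.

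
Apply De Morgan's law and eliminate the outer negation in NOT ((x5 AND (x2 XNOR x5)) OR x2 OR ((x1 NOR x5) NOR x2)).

NOT (x5 AND (x2 XNOR x5)) AND NOT x2 AND NOT ((x1 NOR x5) NOR x2)
De Morgan's: NOT(OR of terms) = AND of negations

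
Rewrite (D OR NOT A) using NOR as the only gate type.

((D NOR (A NOR A)) NOR (D NOR (A NOR A)))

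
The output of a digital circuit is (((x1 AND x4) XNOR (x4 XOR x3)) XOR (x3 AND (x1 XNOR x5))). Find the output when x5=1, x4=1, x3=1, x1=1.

Substituting: (((1 AND 1) XNOR (1 XOR 1)) XOR (1 AND (1 XNOR 1)))
= 1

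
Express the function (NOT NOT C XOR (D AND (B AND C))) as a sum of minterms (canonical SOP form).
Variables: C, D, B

Σm(4, 5, 6) = (C AND NOT D AND NOT B) OR (C AND NOT D AND B) OR (C AND D AND NOT B)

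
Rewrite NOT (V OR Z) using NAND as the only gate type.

(((V NAND V) NAND (Z NAND Z)) NAND ((V NAND V) NAND (Z NAND Z)))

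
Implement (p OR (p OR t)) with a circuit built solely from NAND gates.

((p NAND p) NAND (((p NAND p) NAND (t NAND t)) NAND ((p NAND p) NAND (t NAND t))))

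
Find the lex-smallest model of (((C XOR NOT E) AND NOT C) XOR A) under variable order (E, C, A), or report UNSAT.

E=0, C=0, A=0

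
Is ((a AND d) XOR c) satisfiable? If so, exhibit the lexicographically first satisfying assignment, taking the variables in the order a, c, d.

a=0, c=1, d=0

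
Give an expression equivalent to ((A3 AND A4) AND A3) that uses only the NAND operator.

((((A3 NAND A4) NAND (A3 NAND A4)) NAND A3) NAND (((A3 NAND A4) NAND (A3 NAND A4)) NAND A3))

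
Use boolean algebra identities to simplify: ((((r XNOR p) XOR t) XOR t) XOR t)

By XOR self-cancellation ((E XOR v) XOR v = E):
= ((r XNOR p) XOR t)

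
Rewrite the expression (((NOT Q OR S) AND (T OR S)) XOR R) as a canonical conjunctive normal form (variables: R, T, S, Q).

(R OR T OR S OR Q) AND (R OR T OR S OR NOT Q) AND (R OR NOT T OR S OR NOT Q) AND (NOT R OR T OR NOT S OR Q) AND (NOT R OR T OR NOT S OR NOT Q) AND (NOT R OR NOT T OR S OR Q) AND (NOT R OR NOT T OR NOT S OR Q) AND (NOT R OR NOT T OR NOT S OR NOT Q)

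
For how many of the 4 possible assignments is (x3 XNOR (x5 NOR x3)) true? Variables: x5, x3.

Satisfying assignments: (1,0)
Count: 1 out of 4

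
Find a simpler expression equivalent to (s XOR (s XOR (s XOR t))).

By XOR self-cancellation ((E XOR v) XOR v = E):
= (s XOR t)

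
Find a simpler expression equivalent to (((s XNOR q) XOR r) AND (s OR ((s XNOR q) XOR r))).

By absorption (E AND (E OR v) = E):
= ((s XNOR q) XOR r)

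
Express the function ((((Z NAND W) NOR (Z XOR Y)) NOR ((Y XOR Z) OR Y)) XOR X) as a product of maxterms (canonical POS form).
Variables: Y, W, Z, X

ΠM(1, 2, 5, 6, 8, 10, 12, 14) = (Y OR W OR Z OR NOT X) AND (Y OR W OR NOT Z OR X) AND (Y OR NOT W OR Z OR NOT X) AND (Y OR NOT W OR NOT Z OR X) AND (NOT Y OR W OR Z OR X) AND (NOT Y OR W OR NOT Z OR X) AND (NOT Y OR NOT W OR Z OR X) AND (NOT Y OR NOT W OR NOT Z OR X)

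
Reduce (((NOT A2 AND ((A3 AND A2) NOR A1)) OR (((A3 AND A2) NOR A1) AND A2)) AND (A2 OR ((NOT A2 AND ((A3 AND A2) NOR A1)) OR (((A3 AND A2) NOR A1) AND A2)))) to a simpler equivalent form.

By absorption (E AND (E OR v) = E) then distribution ((E AND v) OR (E AND NOT v) = E):
= ((A3 AND A2) NOR A1)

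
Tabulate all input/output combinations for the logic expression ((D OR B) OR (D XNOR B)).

B | D | Output
--------------
0 | 0 | 1
0 | 1 | 1
1 | 0 | 1
1 | 1 | 1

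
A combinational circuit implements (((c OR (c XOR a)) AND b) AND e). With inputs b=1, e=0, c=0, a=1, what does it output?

Substituting: (((0 OR (0 XOR 1)) AND 1) AND 0)
= 0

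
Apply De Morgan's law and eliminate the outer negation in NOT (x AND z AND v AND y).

NOT x OR NOT z OR NOT v OR NOT y
De Morgan's: NOT(AND of terms) = OR of negations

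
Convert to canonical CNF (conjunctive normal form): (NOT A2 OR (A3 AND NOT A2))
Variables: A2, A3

(NOT A2 OR A3) AND (NOT A2 OR NOT A3)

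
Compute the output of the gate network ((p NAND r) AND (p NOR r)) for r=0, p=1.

Substituting: ((1 NAND 0) AND (1 NOR 0))
= 0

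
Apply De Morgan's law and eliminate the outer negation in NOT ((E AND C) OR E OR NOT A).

NOT (E AND C) AND NOT E AND A
De Morgan's: NOT(OR of terms) = AND of negations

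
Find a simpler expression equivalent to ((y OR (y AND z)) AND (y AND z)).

By absorption (E AND (E OR v) = E):
= (y AND z)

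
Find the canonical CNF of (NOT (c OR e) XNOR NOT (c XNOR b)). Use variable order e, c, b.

(e OR c OR b) AND (e OR NOT c OR b) AND (NOT e OR c OR NOT b) AND (NOT e OR NOT c OR b)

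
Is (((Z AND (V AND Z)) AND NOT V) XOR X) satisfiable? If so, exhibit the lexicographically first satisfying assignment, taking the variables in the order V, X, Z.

V=0, X=1, Z=0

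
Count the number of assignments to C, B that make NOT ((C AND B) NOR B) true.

Satisfying assignments: (0,1), (1,1)
Count: 2 out of 4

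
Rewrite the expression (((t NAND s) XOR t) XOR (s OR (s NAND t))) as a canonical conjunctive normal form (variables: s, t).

(s OR t) AND (NOT s OR t) AND (NOT s OR NOT t)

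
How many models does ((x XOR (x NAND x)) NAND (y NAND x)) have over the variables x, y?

Satisfying assignments: (1,1)
Count: 1 out of 4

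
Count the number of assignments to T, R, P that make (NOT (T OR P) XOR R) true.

Satisfying assignments: (0,0,0), (0,1,1), (1,1,0), (1,1,1)
Count: 4 out of 8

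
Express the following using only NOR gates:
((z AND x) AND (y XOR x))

((((z NOR z) NOR (x NOR x)) NOR ((z NOR z) NOR (x NOR x))) NOR (((((y NOR x) NOR (y NOR x)) NOR ((y NOR x) NOR (y NOR x))) NOR ((((y NOR y) NOR (x NOR x)) NOR ((y NOR y) NOR (x NOR x))) NOR (((y NOR y) NOR (x NOR x)) NOR ((y NOR y) NOR (x NOR x))))) NOR ((((y NOR x) NOR (y NOR x)) NOR ((y NOR x) NOR (y NOR x))) NOR ((((y NOR y) NOR (x NOR x)) NOR ((y NOR y) NOR (x NOR x))) NOR (((y NOR y) NOR (x NOR x)) NOR ((y NOR y) NOR (x NOR x)))))))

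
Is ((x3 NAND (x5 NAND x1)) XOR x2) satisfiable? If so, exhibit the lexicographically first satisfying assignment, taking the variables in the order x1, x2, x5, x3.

x1=0, x2=0, x5=0, x3=0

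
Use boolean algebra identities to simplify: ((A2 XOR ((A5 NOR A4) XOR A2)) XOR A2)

By XOR self-cancellation ((E XOR v) XOR v = E):
= ((A5 NOR A4) XOR A2)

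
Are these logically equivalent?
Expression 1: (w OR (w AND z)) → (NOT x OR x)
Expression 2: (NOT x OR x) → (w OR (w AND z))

No, Converse is not equivalent to original (counterexample: x=0, w=0, z=0)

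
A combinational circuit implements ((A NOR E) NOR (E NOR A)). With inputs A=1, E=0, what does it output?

Substituting: ((1 NOR 0) NOR (0 NOR 1))
= 1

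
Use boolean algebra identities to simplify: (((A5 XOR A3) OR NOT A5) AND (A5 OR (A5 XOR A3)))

By distribution ((E OR v) AND (E OR NOT v) = E):
= (A5 XOR A3)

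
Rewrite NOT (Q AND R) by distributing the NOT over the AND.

NOT Q OR NOT R
De Morgan's: NOT(AND of terms) = OR of negations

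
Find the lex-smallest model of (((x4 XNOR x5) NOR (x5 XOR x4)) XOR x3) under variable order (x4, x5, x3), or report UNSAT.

x4=0, x5=0, x3=1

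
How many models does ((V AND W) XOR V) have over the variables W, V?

Satisfying assignments: (0,1)
Count: 1 out of 4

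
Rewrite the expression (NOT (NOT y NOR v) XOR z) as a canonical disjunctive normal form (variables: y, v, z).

(NOT y AND NOT v AND NOT z) OR (NOT y AND v AND NOT z) OR (y AND NOT v AND z) OR (y AND v AND NOT z)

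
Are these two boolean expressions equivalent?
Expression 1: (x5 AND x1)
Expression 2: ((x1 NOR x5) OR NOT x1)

No. Counterexample: with x5=0, x1=0, Expression 1 = 0 but Expression 2 = 1.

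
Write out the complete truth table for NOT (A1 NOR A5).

A1 | A5 | Output
----------------
0 | 0 | 0
0 | 1 | 1
1 | 0 | 1
1 | 1 | 1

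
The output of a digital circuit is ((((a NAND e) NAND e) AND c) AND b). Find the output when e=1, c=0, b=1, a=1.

Substituting: ((((1 NAND 1) NAND 1) AND 0) AND 1)
= 0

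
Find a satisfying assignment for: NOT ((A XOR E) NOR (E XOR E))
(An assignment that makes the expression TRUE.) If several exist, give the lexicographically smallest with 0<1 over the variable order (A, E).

A=0, E=1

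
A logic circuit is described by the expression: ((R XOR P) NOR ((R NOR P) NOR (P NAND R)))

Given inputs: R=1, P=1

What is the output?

Substituting: ((1 XOR 1) NOR ((1 NOR 1) NOR (1 NAND 1)))
= 0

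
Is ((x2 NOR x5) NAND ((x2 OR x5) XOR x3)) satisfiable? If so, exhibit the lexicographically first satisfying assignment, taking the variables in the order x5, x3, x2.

x5=0, x3=0, x2=0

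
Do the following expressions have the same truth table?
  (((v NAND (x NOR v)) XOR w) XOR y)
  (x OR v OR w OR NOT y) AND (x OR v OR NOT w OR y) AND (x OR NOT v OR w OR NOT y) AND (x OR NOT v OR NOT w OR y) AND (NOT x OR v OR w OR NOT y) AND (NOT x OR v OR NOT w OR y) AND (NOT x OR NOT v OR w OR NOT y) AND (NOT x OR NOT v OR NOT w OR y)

Yes, they are equivalent — the two output columns agree on all 16 assignments:
x | v | w | y | Expression 1 | Expression 2
-------------------------------------------
0 | 0 | 0 | 0 | 1 | 1
0 | 0 | 0 | 1 | 0 | 0
0 | 0 | 1 | 0 | 0 | 0
0 | 0 | 1 | 1 | 1 | 1
0 | 1 | 0 | 0 | 1 | 1
0 | 1 | 0 | 1 | 0 | 0
0 | 1 | 1 | 0 | 0 | 0
0 | 1 | 1 | 1 | 1 | 1
1 | 0 | 0 | 0 | 1 | 1
1 | 0 | 0 | 1 | 0 | 0
1 | 0 | 1 | 0 | 0 | 0
1 | 0 | 1 | 1 | 1 | 1
1 | 1 | 0 | 0 | 1 | 1
1 | 1 | 0 | 1 | 0 | 0
1 | 1 | 1 | 0 | 0 | 0
1 | 1 | 1 | 1 | 1 | 1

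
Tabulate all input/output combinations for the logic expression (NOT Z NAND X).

X | Z | Output
--------------
0 | 0 | 1
0 | 1 | 1
1 | 0 | 0
1 | 1 | 1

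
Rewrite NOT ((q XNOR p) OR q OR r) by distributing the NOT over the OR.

NOT (q XNOR p) AND NOT q AND NOT r
De Morgan's: NOT(OR of terms) = AND of negations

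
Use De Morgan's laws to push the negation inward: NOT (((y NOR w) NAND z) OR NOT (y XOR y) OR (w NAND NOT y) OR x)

NOT ((y NOR w) NAND z) AND (y XOR y) AND NOT (w NAND NOT y) AND NOT x
De Morgan's: NOT(OR of terms) = AND of negations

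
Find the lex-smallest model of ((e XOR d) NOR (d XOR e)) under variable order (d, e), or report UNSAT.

d=0, e=0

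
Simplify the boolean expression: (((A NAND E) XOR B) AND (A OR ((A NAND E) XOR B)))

By absorption (E AND (E OR v) = E):
= ((A NAND E) XOR B)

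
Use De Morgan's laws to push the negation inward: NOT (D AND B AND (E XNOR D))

NOT D OR NOT B OR NOT (E XNOR D)
De Morgan's: NOT(AND of terms) = OR of negations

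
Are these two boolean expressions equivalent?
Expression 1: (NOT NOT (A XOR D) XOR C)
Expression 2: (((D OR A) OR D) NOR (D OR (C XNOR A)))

No. Counterexample: with A=0, D=1, C=0, Expression 1 = 1 but Expression 2 = 0.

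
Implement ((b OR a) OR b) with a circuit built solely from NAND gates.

((((b NAND b) NAND (a NAND a)) NAND ((b NAND b) NAND (a NAND a))) NAND (b NAND b))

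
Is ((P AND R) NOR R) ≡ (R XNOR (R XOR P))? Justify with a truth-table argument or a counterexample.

No. Counterexample: with R=0, P=1, Expression 1 = 1 but Expression 2 = 0.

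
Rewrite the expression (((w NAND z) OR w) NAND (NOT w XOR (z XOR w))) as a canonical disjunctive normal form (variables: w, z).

(NOT w AND z) OR (w AND z)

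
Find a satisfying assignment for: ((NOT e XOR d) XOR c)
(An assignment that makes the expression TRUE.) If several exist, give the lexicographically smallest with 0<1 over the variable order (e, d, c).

e=0, d=0, c=0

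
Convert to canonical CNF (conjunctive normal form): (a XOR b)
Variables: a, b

(a OR b) AND (NOT a OR NOT b)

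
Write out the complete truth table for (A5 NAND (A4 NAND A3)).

A4 | A3 | A5 | Output
---------------------
0 | 0 | 0 | 1
0 | 0 | 1 | 0
0 | 1 | 0 | 1
0 | 1 | 1 | 0
1 | 0 | 0 | 1
1 | 0 | 1 | 0
1 | 1 | 0 | 1
1 | 1 | 1 | 1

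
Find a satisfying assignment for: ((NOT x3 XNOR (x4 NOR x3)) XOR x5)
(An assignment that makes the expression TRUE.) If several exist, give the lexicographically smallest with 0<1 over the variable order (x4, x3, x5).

x4=0, x3=0, x5=0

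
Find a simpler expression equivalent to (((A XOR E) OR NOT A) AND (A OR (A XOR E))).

By distribution ((E OR v) AND (E OR NOT v) = E):
= (A XOR E)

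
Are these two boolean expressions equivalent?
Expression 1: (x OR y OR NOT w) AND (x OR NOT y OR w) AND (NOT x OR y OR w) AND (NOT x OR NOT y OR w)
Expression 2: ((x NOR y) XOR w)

Yes, they are equivalent — the two output columns agree on all 8 assignments:
x | y | w | Expression 1 | Expression 2
---------------------------------------
0 | 0 | 0 | 1 | 1
0 | 0 | 1 | 0 | 0
0 | 1 | 0 | 0 | 0
0 | 1 | 1 | 1 | 1
1 | 0 | 0 | 0 | 0
1 | 0 | 1 | 1 | 1
1 | 1 | 0 | 0 | 0
1 | 1 | 1 | 1 | 1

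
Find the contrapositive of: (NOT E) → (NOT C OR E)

Contrapositive: NOT (NOT C OR E) → E
Note: A statement and its contrapositive are logically equivalent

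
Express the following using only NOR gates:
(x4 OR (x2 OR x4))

((x4 NOR ((x2 NOR x4) NOR (x2 NOR x4))) NOR (x4 NOR ((x2 NOR x4) NOR (x2 NOR x4))))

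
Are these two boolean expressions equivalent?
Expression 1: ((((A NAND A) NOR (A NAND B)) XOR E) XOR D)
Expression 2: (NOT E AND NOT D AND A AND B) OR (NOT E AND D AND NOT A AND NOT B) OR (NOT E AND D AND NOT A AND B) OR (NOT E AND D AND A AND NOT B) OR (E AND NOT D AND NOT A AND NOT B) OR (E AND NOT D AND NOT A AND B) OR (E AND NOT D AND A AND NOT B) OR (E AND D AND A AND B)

Yes, they are equivalent — the two output columns agree on all 16 assignments:
E | D | A | B | Expression 1 | Expression 2
-------------------------------------------
0 | 0 | 0 | 0 | 0 | 0
0 | 0 | 0 | 1 | 0 | 0
0 | 0 | 1 | 0 | 0 | 0
0 | 0 | 1 | 1 | 1 | 1
0 | 1 | 0 | 0 | 1 | 1
0 | 1 | 0 | 1 | 1 | 1
0 | 1 | 1 | 0 | 1 | 1
0 | 1 | 1 | 1 | 0 | 0
1 | 0 | 0 | 0 | 1 | 1
1 | 0 | 0 | 1 | 1 | 1
1 | 0 | 1 | 0 | 1 | 1
1 | 0 | 1 | 1 | 0 | 0
1 | 1 | 0 | 0 | 0 | 0
1 | 1 | 0 | 1 | 0 | 0
1 | 1 | 1 | 0 | 0 | 0
1 | 1 | 1 | 1 | 1 | 1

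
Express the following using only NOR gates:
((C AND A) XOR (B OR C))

((((((C NOR C) NOR (A NOR A)) NOR ((B NOR C) NOR (B NOR C))) NOR (((C NOR C) NOR (A NOR A)) NOR ((B NOR C) NOR (B NOR C)))) NOR ((((C NOR C) NOR (A NOR A)) NOR ((B NOR C) NOR (B NOR C))) NOR (((C NOR C) NOR (A NOR A)) NOR ((B NOR C) NOR (B NOR C))))) NOR ((((((C NOR C) NOR (A NOR A)) NOR ((C NOR C) NOR (A NOR A))) NOR (((B NOR C) NOR (B NOR C)) NOR ((B NOR C) NOR (B NOR C)))) NOR ((((C NOR C) NOR (A NOR A)) NOR ((C NOR C) NOR (A NOR A))) NOR (((B NOR C) NOR (B NOR C)) NOR ((B NOR C) NOR (B NOR C))))) NOR (((((C NOR C) NOR (A NOR A)) NOR ((C NOR C) NOR (A NOR A))) NOR (((B NOR C) NOR (B NOR C)) NOR ((B NOR C) NOR (B NOR C)))) NOR ((((C NOR C) NOR (A NOR A)) NOR ((C NOR C) NOR (A NOR A))) NOR (((B NOR C) NOR (B NOR C)) NOR ((B NOR C) NOR (B NOR C)))))))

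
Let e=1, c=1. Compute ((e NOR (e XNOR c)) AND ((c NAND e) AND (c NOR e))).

Substituting: ((1 NOR (1 XNOR 1)) AND ((1 NAND 1) AND (1 NOR 1)))
= 0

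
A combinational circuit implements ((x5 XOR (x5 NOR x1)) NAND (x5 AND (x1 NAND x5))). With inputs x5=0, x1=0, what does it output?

Substituting: ((0 XOR (0 NOR 0)) NAND (0 AND (0 NAND 0)))
= 1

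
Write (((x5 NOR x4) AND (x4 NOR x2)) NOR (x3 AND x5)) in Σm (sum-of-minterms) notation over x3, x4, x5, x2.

Σm(1, 2, 3, 4, 5, 6, 7, 9, 12, 13) = (NOT x3 AND NOT x4 AND NOT x5 AND x2) OR (NOT x3 AND NOT x4 AND x5 AND NOT x2) OR (NOT x3 AND NOT x4 AND x5 AND x2) OR (NOT x3 AND x4 AND NOT x5 AND NOT x2) OR (NOT x3 AND x4 AND NOT x5 AND x2) OR (NOT x3 AND x4 AND x5 AND NOT x2) OR (NOT x3 AND x4 AND x5 AND x2) OR (x3 AND NOT x4 AND NOT x5 AND x2) OR (x3 AND x4 AND NOT x5 AND NOT x2) OR (x3 AND x4 AND NOT x5 AND x2)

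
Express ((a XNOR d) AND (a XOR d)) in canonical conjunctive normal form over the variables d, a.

(d OR a) AND (d OR NOT a) AND (NOT d OR a) AND (NOT d OR NOT a)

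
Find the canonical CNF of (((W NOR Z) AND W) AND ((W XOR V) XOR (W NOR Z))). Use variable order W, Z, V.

(W OR Z OR V) AND (W OR Z OR NOT V) AND (W OR NOT Z OR V) AND (W OR NOT Z OR NOT V) AND (NOT W OR Z OR V) AND (NOT W OR Z OR NOT V) AND (NOT W OR NOT Z OR V) AND (NOT W OR NOT Z OR NOT V)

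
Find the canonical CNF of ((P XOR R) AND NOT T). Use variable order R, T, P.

(R OR T OR P) AND (R OR NOT T OR P) AND (R OR NOT T OR NOT P) AND (NOT R OR T OR NOT P) AND (NOT R OR NOT T OR P) AND (NOT R OR NOT T OR NOT P)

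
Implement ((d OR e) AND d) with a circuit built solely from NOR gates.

((((d NOR e) NOR (d NOR e)) NOR ((d NOR e) NOR (d NOR e))) NOR (d NOR d))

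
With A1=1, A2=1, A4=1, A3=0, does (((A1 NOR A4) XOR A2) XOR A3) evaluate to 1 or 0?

Substituting: (((1 NOR 1) XOR 1) XOR 0)
= 1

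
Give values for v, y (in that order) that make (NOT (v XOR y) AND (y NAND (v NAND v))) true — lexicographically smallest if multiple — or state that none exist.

v=0, y=0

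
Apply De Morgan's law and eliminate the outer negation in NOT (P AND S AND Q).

NOT P OR NOT S OR NOT Q
De Morgan's: NOT(AND of terms) = OR of negations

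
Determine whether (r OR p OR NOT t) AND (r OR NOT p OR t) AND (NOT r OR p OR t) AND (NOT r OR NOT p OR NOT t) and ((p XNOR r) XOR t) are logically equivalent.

Yes, they are equivalent — the two output columns agree on all 8 assignments:
r | p | t | Expression 1 | Expression 2
---------------------------------------
0 | 0 | 0 | 1 | 1
0 | 0 | 1 | 0 | 0
0 | 1 | 0 | 0 | 0
0 | 1 | 1 | 1 | 1
1 | 0 | 0 | 0 | 0
1 | 0 | 1 | 1 | 1
1 | 1 | 0 | 1 | 1
1 | 1 | 1 | 0 | 0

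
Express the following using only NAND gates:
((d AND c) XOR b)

((((d NAND c) NAND (d NAND c)) NAND (((d NAND c) NAND (d NAND c)) NAND b)) NAND (b NAND (((d NAND c) NAND (d NAND c)) NAND b)))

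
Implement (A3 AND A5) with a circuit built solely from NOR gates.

((A3 NOR A3) NOR (A5 NOR A5))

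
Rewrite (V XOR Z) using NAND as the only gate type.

((V NAND (V NAND Z)) NAND (Z NAND (V NAND Z)))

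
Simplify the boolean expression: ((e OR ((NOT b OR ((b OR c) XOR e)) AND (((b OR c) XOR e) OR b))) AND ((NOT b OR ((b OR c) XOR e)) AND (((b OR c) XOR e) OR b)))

By absorption (E AND (E OR v) = E) then distribution ((E OR v) AND (E OR NOT v) = E):
= ((b OR c) XOR e)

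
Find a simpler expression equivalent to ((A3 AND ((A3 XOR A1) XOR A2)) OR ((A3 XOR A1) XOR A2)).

By absorption (E OR (E AND v) = E):
= ((A3 XOR A1) XOR A2)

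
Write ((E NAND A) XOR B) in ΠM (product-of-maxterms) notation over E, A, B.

ΠM(1, 3, 5, 6) = (E OR A OR NOT B) AND (E OR NOT A OR NOT B) AND (NOT E OR A OR NOT B) AND (NOT E OR NOT A OR B)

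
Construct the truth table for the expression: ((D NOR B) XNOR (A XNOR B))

A | B | D | Output
------------------
0 | 0 | 0 | 1
0 | 0 | 1 | 0
0 | 1 | 0 | 1
0 | 1 | 1 | 1
1 | 0 | 0 | 0
1 | 0 | 1 | 1
1 | 1 | 0 | 0
1 | 1 | 1 | 0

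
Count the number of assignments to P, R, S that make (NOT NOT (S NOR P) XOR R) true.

Satisfying assignments: (0,0,0), (0,1,1), (1,1,0), (1,1,1)
Count: 4 out of 8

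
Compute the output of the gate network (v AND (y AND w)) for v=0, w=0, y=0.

Substituting: (0 AND (0 AND 0))
= 0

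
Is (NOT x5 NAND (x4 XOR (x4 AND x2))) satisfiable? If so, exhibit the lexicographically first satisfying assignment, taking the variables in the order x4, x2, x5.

x4=0, x2=0, x5=0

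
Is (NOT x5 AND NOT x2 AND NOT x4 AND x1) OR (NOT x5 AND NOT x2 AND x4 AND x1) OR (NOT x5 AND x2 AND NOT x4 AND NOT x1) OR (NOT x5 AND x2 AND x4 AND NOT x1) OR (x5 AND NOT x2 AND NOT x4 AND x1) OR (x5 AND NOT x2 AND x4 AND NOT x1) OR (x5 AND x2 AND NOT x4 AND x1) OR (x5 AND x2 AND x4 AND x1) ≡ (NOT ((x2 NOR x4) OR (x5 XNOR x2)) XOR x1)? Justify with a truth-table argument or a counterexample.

Yes, they are equivalent — the two output columns agree on all 16 assignments:
x5 | x2 | x4 | x1 | Expression 1 | Expression 2
-----------------------------------------------
0 | 0 | 0 | 0 | 0 | 0
0 | 0 | 0 | 1 | 1 | 1
0 | 0 | 1 | 0 | 0 | 0
0 | 0 | 1 | 1 | 1 | 1
0 | 1 | 0 | 0 | 1 | 1
0 | 1 | 0 | 1 | 0 | 0
0 | 1 | 1 | 0 | 1 | 1
0 | 1 | 1 | 1 | 0 | 0
1 | 0 | 0 | 0 | 0 | 0
1 | 0 | 0 | 1 | 1 | 1
1 | 0 | 1 | 0 | 1 | 1
1 | 0 | 1 | 1 | 0 | 0
1 | 1 | 0 | 0 | 0 | 0
1 | 1 | 0 | 1 | 1 | 1
1 | 1 | 1 | 0 | 0 | 0
1 | 1 | 1 | 1 | 1 | 1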